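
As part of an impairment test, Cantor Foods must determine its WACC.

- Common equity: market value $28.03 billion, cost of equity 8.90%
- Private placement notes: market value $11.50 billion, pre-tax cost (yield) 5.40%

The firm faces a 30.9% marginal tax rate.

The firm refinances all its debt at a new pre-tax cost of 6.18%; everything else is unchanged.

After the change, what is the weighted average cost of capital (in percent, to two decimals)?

7.55%

After the change:
Total capital V = 28.03 + 11.5 = 39.53.
Equity: weight = 28.03/39.53 = 0.7091; cost = 8.9%.
Private placement notes: weight = 11.5/39.53 = 0.2909; after-tax cost = 6.18% × (1 − 30.9%) = 4.2704%.
WACC = 0.7091 × 8.9000% + 0.2909 × 4.2704% = 7.5532%.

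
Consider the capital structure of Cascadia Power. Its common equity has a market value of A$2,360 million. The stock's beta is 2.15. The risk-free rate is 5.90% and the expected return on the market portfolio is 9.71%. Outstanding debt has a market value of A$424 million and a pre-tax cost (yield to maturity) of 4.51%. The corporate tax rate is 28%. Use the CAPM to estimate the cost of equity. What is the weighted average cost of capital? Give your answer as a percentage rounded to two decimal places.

Market risk premium = 9.71% − 5.9% = 3.81%.
Cost of equity via CAPM: Re = 5.9% + 2.15 × 3.81% = 14.0915%.
Total capital V = 2360 + 424 = 2784.
Equity: weight = 2360/2784 = 0.8477; cost = 14.0915%.
Debt: weight = 424/2784 = 0.1523; after-tax cost = 4.51% × (1 − 28%) = 3.2472%.
WACC = 0.8477 × 14.0915% + 0.1523 × 3.2472% = 12.4399%.

12.44%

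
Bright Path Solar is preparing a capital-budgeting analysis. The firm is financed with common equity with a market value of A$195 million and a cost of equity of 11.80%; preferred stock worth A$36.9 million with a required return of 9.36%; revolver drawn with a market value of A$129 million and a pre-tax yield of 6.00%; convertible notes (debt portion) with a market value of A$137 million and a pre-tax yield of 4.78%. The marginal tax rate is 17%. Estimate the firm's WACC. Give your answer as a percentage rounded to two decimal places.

7.70%

Total capital V = 195 + 36.9 + 129 + 137 = 497.9.
Equity: weight = 195/497.9 = 0.3916; cost = 11.8%.
Preferred: weight = 36.9/497.9 = 0.0741; cost = 9.36%.
Revolver drawn: weight = 129/497.9 = 0.2591; after-tax cost = 6% × (1 − 17%) = 4.9800%.
Convertible notes (debt portion): weight = 137/497.9 = 0.2752; after-tax cost = 4.78% × (1 − 17%) = 3.9674%.
WACC = 0.3916 × 11.8000% + 0.0741 × 9.3600% + 0.2591 × 4.9800% + 0.2752 × 3.9674% = 7.6970%.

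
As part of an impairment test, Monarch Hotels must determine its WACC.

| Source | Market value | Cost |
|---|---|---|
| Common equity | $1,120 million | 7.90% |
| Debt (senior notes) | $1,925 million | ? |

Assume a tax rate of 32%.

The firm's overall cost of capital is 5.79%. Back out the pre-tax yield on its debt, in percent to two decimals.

6.71%

Total capital V = 1120 + 1925 = 3045.
Equity weight = 1120/3045 = 0.3678.
Senior notes weight = 1925/3045 = 0.6322.
Equity contribution = 0.3678 × 7.9% = 2.9057%.
Remaining for debt = 5.79% − 2.9057% = 2.8843%.
Rd × (1 − 32%) × 0.6322 = 2.8843%  ⇒  Rd = 6.7094%.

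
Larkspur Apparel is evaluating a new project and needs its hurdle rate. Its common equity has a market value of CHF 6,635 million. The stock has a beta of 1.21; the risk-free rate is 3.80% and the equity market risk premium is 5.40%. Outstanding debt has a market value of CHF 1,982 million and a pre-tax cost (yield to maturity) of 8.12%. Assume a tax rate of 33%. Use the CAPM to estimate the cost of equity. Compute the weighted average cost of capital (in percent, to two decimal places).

9.21%

Cost of equity via CAPM: Re = 3.8% + 1.21 × 5.4% = 10.3340%.
Total capital V = 6635 + 1982 = 8617.
Equity: weight = 6635/8617 = 0.7700; cost = 10.334%.
Debt: weight = 1982/8617 = 0.2300; after-tax cost = 8.12% × (1 − 33%) = 5.4404%.
WACC = 0.7700 × 10.3340% + 0.2300 × 5.4404% = 9.2084%.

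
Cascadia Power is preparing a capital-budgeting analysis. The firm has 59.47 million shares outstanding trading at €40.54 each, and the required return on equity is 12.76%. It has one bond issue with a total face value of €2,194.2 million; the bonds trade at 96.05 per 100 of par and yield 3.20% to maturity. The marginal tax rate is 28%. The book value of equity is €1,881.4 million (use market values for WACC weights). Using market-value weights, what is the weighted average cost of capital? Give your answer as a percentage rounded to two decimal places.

Market value of equity E = 40.54 × 59.47m = 2410.9138m. Market value of debt D = 2194.2m × 96.05/100 = 2107.5291m.
Total capital V = 2410.9138 + 2107.5291 = 4518.4429.
Equity: weight = 2410.9138/4518.4429 = 0.5336; cost = 12.76%.
Bonds outstanding: weight = 2107.5291/4518.4429 = 0.4664; after-tax cost = 3.2% × (1 − 28%) = 2.3040%.
WACC = 0.5336 × 12.7600% + 0.4664 × 2.3040% = 7.8830%.

7.88%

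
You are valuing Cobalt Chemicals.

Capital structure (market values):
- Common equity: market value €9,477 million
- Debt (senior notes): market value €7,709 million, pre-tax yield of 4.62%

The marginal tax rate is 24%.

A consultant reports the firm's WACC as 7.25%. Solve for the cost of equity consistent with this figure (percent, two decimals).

Total capital V = 9477 + 7709 = 17186.
Equity weight = 9477/17186 = 0.5514.
Senior notes weight = 7709/17186 = 0.4486.
Debt contribution = 0.4486 × 4.62% × (1 − 24%) = 1.5750%.
Required equity contribution = 7.25% − 1.5750% = 5.6750%.
Re = 5.6750% / 0.5514 = 10.2913%.

10.29%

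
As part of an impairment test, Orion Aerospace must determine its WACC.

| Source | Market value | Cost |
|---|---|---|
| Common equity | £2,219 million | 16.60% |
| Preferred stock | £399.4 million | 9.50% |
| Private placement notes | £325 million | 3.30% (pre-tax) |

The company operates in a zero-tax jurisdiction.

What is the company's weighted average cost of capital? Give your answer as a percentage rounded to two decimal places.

14.17%

Total capital V = 2219 + 399.4 + 325 = 2943.4.
Equity: weight = 2219/2943.4 = 0.7539; cost = 16.6%.
Preferred: weight = 399.4/2943.4 = 0.1357; cost = 9.5%.
Private placement notes: weight = 325/2943.4 = 0.1104; after-tax cost = 3.3% × (1 − 0%) = 3.3000%.
WACC = 0.7539 × 16.6000% + 0.1357 × 9.5000% + 0.1104 × 3.3000% = 14.1680%.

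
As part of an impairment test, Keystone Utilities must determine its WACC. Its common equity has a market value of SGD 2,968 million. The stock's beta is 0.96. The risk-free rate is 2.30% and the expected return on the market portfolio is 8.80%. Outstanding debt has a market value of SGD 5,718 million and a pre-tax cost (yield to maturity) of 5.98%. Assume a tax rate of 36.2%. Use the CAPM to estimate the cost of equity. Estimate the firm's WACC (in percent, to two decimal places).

5.43%

Market risk premium = 8.8% − 2.3% = 6.5%.
Cost of equity via CAPM: Re = 2.3% + 0.96 × 6.5% = 8.5400%.
Total capital V = 2968 + 5718 = 8686.
Equity: weight = 2968/8686 = 0.3417; cost = 8.54%.
Debt: weight = 5718/8686 = 0.6583; after-tax cost = 5.98% × (1 − 36.2%) = 3.8152%.
WACC = 0.3417 × 8.5400% + 0.6583 × 3.8152% = 5.4297%.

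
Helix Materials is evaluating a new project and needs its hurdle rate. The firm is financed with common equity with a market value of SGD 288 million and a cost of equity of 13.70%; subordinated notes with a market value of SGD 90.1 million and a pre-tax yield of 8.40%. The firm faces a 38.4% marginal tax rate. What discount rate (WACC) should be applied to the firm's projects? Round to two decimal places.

11.67%

Total capital V = 288 + 90.1 = 378.1.
Equity: weight = 288/378.1 = 0.7617; cost = 13.7%.
Subordinated notes: weight = 90.1/378.1 = 0.2383; after-tax cost = 8.4% × (1 − 38.4%) = 5.1744%.
WACC = 0.7617 × 13.7000% + 0.2383 × 5.1744% = 11.6684%.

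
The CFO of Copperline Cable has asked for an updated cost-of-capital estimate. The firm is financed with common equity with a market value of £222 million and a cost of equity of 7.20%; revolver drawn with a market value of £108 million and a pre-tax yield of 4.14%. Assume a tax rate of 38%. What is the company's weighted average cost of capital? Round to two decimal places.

Total capital V = 222 + 108 = 330.
Equity: weight = 222/330 = 0.6727; cost = 7.2%.
Revolver drawn: weight = 108/330 = 0.3273; after-tax cost = 4.14% × (1 − 38%) = 2.5668%.
WACC = 0.6727 × 7.2000% + 0.3273 × 2.5668% = 5.6837%.

5.68%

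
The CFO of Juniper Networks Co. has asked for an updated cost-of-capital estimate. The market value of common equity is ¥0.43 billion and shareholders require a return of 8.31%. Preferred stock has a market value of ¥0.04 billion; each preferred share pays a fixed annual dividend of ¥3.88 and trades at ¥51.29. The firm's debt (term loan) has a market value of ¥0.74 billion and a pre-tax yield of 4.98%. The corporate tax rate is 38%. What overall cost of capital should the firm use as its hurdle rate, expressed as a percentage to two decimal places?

Cost of preferred: Rp = 3.88 / 51.29 = 7.5648%.
Total capital V = 0.43 + 0.04 + 0.74 = 1.21.
Equity: weight = 0.43/1.21 = 0.3554; cost = 8.31%.
Preferred: weight = 0.04/1.21 = 0.0331; cost = 7.5648%.
Term loan: weight = 0.74/1.21 = 0.6116; after-tax cost = 4.98% × (1 − 38%) = 3.0876%.
WACC = 0.3554 × 8.3100% + 0.0331 × 7.5648% + 0.6116 × 3.0876% = 5.0915%.

5.09%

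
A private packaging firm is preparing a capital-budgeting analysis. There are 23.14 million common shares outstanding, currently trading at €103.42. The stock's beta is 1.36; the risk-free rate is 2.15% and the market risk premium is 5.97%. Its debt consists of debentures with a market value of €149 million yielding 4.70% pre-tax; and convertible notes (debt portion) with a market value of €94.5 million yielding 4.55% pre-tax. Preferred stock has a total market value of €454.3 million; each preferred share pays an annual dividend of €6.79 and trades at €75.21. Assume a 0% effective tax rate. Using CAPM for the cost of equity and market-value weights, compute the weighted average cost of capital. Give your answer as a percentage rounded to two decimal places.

9.64%

Cost of equity via CAPM: Re = 2.15% + 1.36 × 5.97% = 10.2692%.
Cost of preferred: Rp = 6.79 / 75.21 = 9.0281%.
Market value of equity E = 103.42 × 23.14m = 2393.1388m.
Total capital V = 2393.1388 + 454.3 + 149 + 94.5 = 3090.9388.
Equity: weight = 2393.1388/3090.9388 = 0.7742; cost = 10.2692%.
Preferred: weight = 454.3/3090.9388 = 0.1470; cost = 9.0281%.
Debentures: weight = 149/3090.9388 = 0.0482; after-tax cost = 4.7% × (1 − 0%) = 4.7000%.
Convertible notes (debt portion): weight = 94.5/3090.9388 = 0.0306; after-tax cost = 4.55% × (1 − 0%) = 4.5500%.
WACC = 0.7742 × 10.2692% + 0.1470 × 9.0281% + 0.0482 × 4.7000% + 0.0306 × 4.5500% = 9.6435%.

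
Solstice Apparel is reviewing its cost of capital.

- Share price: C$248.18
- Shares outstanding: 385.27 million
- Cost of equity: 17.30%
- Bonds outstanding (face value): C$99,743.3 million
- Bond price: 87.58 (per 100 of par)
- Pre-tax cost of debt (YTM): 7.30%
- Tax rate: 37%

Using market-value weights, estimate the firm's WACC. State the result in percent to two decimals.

11.24%

Market value of equity E = 248.18 × 385.27m = 95616.3086m. Market value of debt D = 99743.3m × 87.58/100 = 87355.18214m.
Total capital V = 95616.3086 + 87355.18214 = 182971.49074.
Equity: weight = 95616.3086/182971.49074 = 0.5226; cost = 17.3%.
Bonds outstanding: weight = 87355.18214/182971.49074 = 0.4774; after-tax cost = 7.3% × (1 − 37%) = 4.5990%.
WACC = 0.5226 × 17.3000% + 0.4774 × 4.5990% = 11.2362%.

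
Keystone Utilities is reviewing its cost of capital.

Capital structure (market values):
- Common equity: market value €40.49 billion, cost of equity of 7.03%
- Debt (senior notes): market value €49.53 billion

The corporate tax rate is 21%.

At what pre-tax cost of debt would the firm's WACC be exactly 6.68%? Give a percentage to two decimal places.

8.09%

Total capital V = 40.49 + 49.53 = 90.02.
Equity weight = 40.49/90.02 = 0.4498.
Senior notes weight = 49.53/90.02 = 0.5502.
Equity contribution = 0.4498 × 7.03% = 3.1620%.
Remaining for debt = 6.68% − 3.1620% = 3.5180%.
Rd × (1 − 21%) × 0.5502 = 3.5180%  ⇒  Rd = 8.0935%.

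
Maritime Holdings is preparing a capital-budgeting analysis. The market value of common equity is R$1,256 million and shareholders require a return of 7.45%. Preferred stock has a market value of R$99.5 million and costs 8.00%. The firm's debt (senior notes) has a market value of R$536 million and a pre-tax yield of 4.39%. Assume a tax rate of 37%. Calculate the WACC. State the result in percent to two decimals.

6.15%

Total capital V = 1256 + 99.5 + 536 = 1891.5.
Equity: weight = 1256/1891.5 = 0.6640; cost = 7.45%.
Preferred: weight = 99.5/1891.5 = 0.0526; cost = 8%.
Senior notes: weight = 536/1891.5 = 0.2834; after-tax cost = 4.39% × (1 − 37%) = 2.7657%.
WACC = 0.6640 × 7.4500% + 0.0526 × 8.0000% + 0.2834 × 2.7657% = 6.1515%.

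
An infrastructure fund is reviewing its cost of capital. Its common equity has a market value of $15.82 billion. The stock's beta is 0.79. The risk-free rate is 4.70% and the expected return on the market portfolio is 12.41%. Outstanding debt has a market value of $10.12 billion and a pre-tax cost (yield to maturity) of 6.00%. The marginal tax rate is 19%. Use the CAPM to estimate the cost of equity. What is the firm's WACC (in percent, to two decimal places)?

Market risk premium = 12.41% − 4.7% = 7.71%.
Cost of equity via CAPM: Re = 4.7% + 0.79 × 7.71% = 10.7909%.
Total capital V = 15.82 + 10.12 = 25.94.
Equity: weight = 15.82/25.94 = 0.6099; cost = 10.7909%.
Debt: weight = 10.12/25.94 = 0.3901; after-tax cost = 6% × (1 − 19%) = 4.8600%.
WACC = 0.6099 × 10.7909% + 0.3901 × 4.8600% = 8.4771%.

8.48%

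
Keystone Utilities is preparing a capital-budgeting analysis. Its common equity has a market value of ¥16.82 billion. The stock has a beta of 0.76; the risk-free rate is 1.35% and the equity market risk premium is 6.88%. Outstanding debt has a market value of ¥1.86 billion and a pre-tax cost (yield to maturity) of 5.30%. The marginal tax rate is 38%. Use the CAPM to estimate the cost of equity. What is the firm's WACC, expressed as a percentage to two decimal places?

Cost of equity via CAPM: Re = 1.35% + 0.76 × 6.88% = 6.5788%.
Total capital V = 16.82 + 1.86 = 18.68.
Equity: weight = 16.82/18.68 = 0.9004; cost = 6.5788%.
Debt: weight = 1.86/18.68 = 0.0996; after-tax cost = 5.3% × (1 − 38%) = 3.2860%.
WACC = 0.9004 × 6.5788% + 0.0996 × 3.2860% = 6.2509%.

6.25%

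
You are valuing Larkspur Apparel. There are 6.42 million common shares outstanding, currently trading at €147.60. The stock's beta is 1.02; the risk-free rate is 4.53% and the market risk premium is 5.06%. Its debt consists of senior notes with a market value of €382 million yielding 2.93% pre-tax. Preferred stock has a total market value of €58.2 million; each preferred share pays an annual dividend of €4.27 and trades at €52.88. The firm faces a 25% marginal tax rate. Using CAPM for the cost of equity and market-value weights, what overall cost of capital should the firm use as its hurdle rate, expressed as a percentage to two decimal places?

7.56%

Cost of equity via CAPM: Re = 4.53% + 1.02 × 5.06% = 9.6912%.
Cost of preferred: Rp = 4.27 / 52.88 = 8.0749%.
Market value of equity E = 147.6 × 6.42m = 947.592m.
Total capital V = 947.592 + 58.2 + 382 = 1387.792.
Equity: weight = 947.592/1387.792 = 0.6828; cost = 9.6912%.
Preferred: weight = 58.2/1387.792 = 0.0419; cost = 8.0749%.
Senior notes: weight = 382/1387.792 = 0.2753; after-tax cost = 2.93% × (1 − 25%) = 2.1975%.
WACC = 0.6828 × 9.6912% + 0.0419 × 8.0749% + 0.2753 × 2.1975% = 7.5607%.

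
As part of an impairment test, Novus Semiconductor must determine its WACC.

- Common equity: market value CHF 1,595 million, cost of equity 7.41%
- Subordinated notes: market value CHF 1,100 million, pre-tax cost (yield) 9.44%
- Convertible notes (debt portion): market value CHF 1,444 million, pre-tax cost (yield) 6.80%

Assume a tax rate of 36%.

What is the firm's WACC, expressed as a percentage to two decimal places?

Total capital V = 1595 + 1100 + 1444 = 4139.
Equity: weight = 1595/4139 = 0.3854; cost = 7.41%.
Subordinated notes: weight = 1100/4139 = 0.2658; after-tax cost = 9.44% × (1 − 36%) = 6.0416%.
Convertible notes (debt portion): weight = 1444/4139 = 0.3489; after-tax cost = 6.8% × (1 − 36%) = 4.3520%.
WACC = 0.3854 × 7.4100% + 0.2658 × 6.0416% + 0.3489 × 4.3520% = 5.9795%.

5.98%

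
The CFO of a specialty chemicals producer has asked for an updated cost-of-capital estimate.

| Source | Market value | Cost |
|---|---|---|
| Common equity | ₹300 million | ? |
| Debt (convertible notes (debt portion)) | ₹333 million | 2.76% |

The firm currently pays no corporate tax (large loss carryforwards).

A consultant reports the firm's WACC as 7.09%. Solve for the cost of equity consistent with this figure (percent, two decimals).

11.90%

Total capital V = 300 + 333 = 633.
Equity weight = 300/633 = 0.4739.
Convertible notes (debt portion) weight = 333/633 = 0.5261.
Debt contribution = 0.5261 × 2.76% × (1 − 0%) = 1.4519%.
Required equity contribution = 7.09% − 1.4519% = 5.6381%.
Re = 5.6381% / 0.4739 = 11.8963%.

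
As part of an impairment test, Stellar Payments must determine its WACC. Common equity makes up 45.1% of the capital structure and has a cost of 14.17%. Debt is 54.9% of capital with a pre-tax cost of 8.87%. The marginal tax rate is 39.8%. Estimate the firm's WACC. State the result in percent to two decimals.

After-tax cost of debt = 8.87% × (1 − 39.8%) = 5.3397%.
WACC = 0.451 × 14.1700% + 0.549 × 5.3397% = 9.3222%.

9.32%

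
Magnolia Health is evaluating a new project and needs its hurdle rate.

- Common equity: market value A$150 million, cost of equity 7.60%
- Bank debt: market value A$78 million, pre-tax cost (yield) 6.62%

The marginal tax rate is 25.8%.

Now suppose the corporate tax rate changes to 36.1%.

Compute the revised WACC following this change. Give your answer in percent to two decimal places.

After the change:
Total capital V = 150 + 78 = 228.
Equity: weight = 150/228 = 0.6579; cost = 7.6%.
Bank debt: weight = 78/228 = 0.3421; after-tax cost = 6.62% × (1 − 36.1%) = 4.2302%.
WACC = 0.6579 × 7.6000% + 0.3421 × 4.2302% = 6.4472%.

6.45%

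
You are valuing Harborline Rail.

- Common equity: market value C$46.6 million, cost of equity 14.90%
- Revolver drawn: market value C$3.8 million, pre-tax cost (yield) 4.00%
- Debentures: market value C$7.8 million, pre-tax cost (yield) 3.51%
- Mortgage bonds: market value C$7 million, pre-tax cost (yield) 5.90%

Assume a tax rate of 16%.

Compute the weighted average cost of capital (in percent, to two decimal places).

11.73%

Total capital V = 46.6 + 3.8 + 7.8 + 7 = 65.2.
Equity: weight = 46.6/65.2 = 0.7147; cost = 14.9%.
Revolver drawn: weight = 3.8/65.2 = 0.0583; after-tax cost = 4% × (1 − 16%) = 3.3600%.
Debentures: weight = 7.8/65.2 = 0.1196; after-tax cost = 3.51% × (1 − 16%) = 2.9484%.
Mortgage bonds: weight = 7/65.2 = 0.1074; after-tax cost = 5.9% × (1 − 16%) = 4.9560%.
WACC = 0.7147 × 14.9000% + 0.0583 × 3.3600% + 0.1196 × 2.9484% + 0.1074 × 4.9560% = 11.7300%.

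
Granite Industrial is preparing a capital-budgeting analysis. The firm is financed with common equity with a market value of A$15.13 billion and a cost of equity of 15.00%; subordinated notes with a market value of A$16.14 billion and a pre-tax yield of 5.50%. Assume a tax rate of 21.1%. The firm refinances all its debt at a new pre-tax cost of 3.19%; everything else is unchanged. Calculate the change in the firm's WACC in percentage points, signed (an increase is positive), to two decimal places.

-0.94 pp

Current WACC:
Total capital V = 15.13 + 16.14 = 31.27.
Equity: weight = 15.13/31.27 = 0.4839; cost = 15%.
Subordinated notes: weight = 16.14/31.27 = 0.5161; after-tax cost = 5.5% × (1 − 21.1%) = 4.3395%.
WACC = 0.4839 × 15.0000% + 0.5161 × 4.3395% = 9.4976%.
After the change:
Total capital V = 15.13 + 16.14 = 31.27.
Equity: weight = 15.13/31.27 = 0.4839; cost = 15%.
Subordinated notes: weight = 16.14/31.27 = 0.5161; after-tax cost = 3.19% × (1 − 21.1%) = 2.5169%.
WACC = 0.4839 × 15.0000% + 0.5161 × 2.5169% = 8.5569%.
Change in WACC = 8.5569% − 9.4976% = -0.9407 pp.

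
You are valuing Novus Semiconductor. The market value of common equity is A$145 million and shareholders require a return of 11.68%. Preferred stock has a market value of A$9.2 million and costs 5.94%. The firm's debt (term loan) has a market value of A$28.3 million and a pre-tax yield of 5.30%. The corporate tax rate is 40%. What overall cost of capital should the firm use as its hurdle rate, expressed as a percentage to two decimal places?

10.07%

Total capital V = 145 + 9.2 + 28.3 = 182.5.
Equity: weight = 145/182.5 = 0.7945; cost = 11.68%.
Preferred: weight = 9.2/182.5 = 0.0504; cost = 5.94%.
Term loan: weight = 28.3/182.5 = 0.1551; after-tax cost = 5.3% × (1 − 40%) = 3.1800%.
WACC = 0.7945 × 11.6800% + 0.0504 × 5.9400% + 0.1551 × 3.1800% = 10.0726%.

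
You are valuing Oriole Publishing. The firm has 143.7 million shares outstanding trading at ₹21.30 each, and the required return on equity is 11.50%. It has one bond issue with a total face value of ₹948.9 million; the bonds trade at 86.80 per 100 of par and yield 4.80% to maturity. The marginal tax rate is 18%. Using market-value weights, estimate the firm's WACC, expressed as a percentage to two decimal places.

9.90%

Market value of equity E = 21.3 × 143.7m = 3060.81m. Market value of debt D = 948.9m × 86.8/100 = 823.6452m.
Total capital V = 3060.81 + 823.6452 = 3884.4552.
Equity: weight = 3060.81/3884.4552 = 0.7880; cost = 11.5%.
Bonds outstanding: weight = 823.6452/3884.4552 = 0.2120; after-tax cost = 4.8% × (1 − 18%) = 3.9360%.
WACC = 0.7880 × 11.5000% + 0.2120 × 3.9360% = 9.8962%.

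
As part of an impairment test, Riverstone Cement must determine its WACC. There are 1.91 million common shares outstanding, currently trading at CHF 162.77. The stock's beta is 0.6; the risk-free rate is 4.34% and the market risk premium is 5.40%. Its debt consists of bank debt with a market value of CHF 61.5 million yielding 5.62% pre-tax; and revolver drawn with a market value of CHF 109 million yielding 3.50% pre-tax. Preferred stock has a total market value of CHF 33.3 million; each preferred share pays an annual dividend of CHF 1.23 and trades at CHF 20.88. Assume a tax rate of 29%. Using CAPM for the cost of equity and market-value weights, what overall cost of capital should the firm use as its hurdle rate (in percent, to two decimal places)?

5.96%

Cost of equity via CAPM: Re = 4.34% + 0.6 × 5.4% = 7.5800%.
Cost of preferred: Rp = 1.23 / 20.88 = 5.8908%.
Market value of equity E = 162.77 × 1.91m = 310.8907m.
Total capital V = 310.8907 + 33.3 + 61.5 + 109 = 514.6907.
Equity: weight = 310.8907/514.6907 = 0.6040; cost = 7.58%.
Preferred: weight = 33.3/514.6907 = 0.0647; cost = 5.8908%.
Bank debt: weight = 61.5/514.6907 = 0.1195; after-tax cost = 5.62% × (1 − 29%) = 3.9902%.
Revolver drawn: weight = 109/514.6907 = 0.2118; after-tax cost = 3.5% × (1 − 29%) = 2.4850%.
WACC = 0.6040 × 7.5800% + 0.0647 × 5.8908% + 0.1195 × 3.9902% + 0.2118 × 2.4850% = 5.9628%.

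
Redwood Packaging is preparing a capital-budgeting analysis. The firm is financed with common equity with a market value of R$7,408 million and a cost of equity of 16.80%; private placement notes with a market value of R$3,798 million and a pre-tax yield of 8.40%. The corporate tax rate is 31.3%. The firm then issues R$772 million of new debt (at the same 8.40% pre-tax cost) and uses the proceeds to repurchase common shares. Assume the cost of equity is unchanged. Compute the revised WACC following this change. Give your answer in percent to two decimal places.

12.30%

After the change:
Total capital V = 6636 + 4570 = 11206.
Equity: weight = 6636/11206 = 0.5922; cost = 16.8%.
Private placement notes: weight = 4570/11206 = 0.4078; after-tax cost = 8.4% × (1 − 31.3%) = 5.7708%.
WACC = 0.5922 × 16.8000% + 0.4078 × 5.7708% = 12.3021%.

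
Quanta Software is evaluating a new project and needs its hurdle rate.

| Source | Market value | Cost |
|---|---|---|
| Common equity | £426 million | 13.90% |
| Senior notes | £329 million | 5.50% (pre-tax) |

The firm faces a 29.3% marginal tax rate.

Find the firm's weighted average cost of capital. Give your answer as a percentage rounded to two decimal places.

Total capital V = 426 + 329 = 755.
Equity: weight = 426/755 = 0.5642; cost = 13.9%.
Senior notes: weight = 329/755 = 0.4358; after-tax cost = 5.5% × (1 − 29.3%) = 3.8885%.
WACC = 0.5642 × 13.9000% + 0.4358 × 3.8885% = 9.5374%.

9.54%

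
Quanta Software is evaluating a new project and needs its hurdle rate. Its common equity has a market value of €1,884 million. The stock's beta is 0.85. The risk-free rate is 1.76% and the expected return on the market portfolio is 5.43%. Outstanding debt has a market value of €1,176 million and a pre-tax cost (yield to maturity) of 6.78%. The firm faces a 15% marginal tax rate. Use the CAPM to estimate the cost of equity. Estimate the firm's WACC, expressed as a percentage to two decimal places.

Market risk premium = 5.43% − 1.76% = 3.67%.
Cost of equity via CAPM: Re = 1.76% + 0.85 × 3.67% = 4.8795%.
Total capital V = 1884 + 1176 = 3060.
Equity: weight = 1884/3060 = 0.6157; cost = 4.8795%.
Debt: weight = 1176/3060 = 0.3843; after-tax cost = 6.78% × (1 − 15%) = 5.7630%.
WACC = 0.6157 × 4.8795% + 0.3843 × 5.7630% = 5.2190%.

5.22%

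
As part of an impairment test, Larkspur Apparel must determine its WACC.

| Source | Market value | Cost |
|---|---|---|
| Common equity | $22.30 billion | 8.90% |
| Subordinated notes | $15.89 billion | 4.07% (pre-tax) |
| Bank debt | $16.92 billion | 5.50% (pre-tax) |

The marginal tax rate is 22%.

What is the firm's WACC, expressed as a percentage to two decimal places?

Total capital V = 22.3 + 15.89 + 16.92 = 55.11.
Equity: weight = 22.3/55.11 = 0.4046; cost = 8.9%.
Subordinated notes: weight = 15.89/55.11 = 0.2883; after-tax cost = 4.07% × (1 − 22%) = 3.1746%.
Bank debt: weight = 16.92/55.11 = 0.3070; after-tax cost = 5.5% × (1 − 22%) = 4.2900%.
WACC = 0.4046 × 8.9000% + 0.2883 × 3.1746% + 0.3070 × 4.2900% = 5.8338%.

5.83%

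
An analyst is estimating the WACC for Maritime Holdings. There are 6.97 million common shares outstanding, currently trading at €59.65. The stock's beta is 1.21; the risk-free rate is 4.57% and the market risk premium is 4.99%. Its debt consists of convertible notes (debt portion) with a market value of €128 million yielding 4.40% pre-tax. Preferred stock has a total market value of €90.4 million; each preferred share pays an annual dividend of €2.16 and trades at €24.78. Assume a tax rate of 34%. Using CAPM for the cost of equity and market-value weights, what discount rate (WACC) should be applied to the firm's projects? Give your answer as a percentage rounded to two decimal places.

8.78%

Cost of equity via CAPM: Re = 4.57% + 1.21 × 4.99% = 10.6079%.
Cost of preferred: Rp = 2.16 / 24.78 = 8.7167%.
Market value of equity E = 59.65 × 6.97m = 415.7605m.
Total capital V = 415.7605 + 90.4 + 128 = 634.1605.
Equity: weight = 415.7605/634.1605 = 0.6556; cost = 10.6079%.
Preferred: weight = 90.4/634.1605 = 0.1426; cost = 8.7167%.
Convertible notes (debt portion): weight = 128/634.1605 = 0.2018; after-tax cost = 4.4% × (1 − 34%) = 2.9040%.
WACC = 0.6556 × 10.6079% + 0.1426 × 8.7167% + 0.2018 × 2.9040% = 8.7833%.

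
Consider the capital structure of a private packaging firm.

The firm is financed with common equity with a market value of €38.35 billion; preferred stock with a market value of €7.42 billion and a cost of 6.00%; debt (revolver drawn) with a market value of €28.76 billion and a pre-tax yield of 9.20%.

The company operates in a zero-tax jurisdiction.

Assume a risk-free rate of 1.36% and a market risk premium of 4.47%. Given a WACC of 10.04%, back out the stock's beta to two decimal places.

2.26

Total capital V = 38.35 + 7.42 + 28.76 = 74.53.
Equity weight = 38.35/74.53 = 0.5146.
Preferred weight = 7.42/74.53 = 0.0996.
Revolver drawn weight = 28.76/74.53 = 0.3859.
Debt contribution = 0.3859 × 9.2% × (1 − 0%) = 3.5501%.
Preferred contribution = 0.0996 × 6% = 0.5973%.
Required equity contribution = 10.04% − 4.1475% = 5.8925%  ⇒  Re = 11.4516%.
CAPM: 11.4516% = 1.36% + β × 4.47%  ⇒  β = 2.2576.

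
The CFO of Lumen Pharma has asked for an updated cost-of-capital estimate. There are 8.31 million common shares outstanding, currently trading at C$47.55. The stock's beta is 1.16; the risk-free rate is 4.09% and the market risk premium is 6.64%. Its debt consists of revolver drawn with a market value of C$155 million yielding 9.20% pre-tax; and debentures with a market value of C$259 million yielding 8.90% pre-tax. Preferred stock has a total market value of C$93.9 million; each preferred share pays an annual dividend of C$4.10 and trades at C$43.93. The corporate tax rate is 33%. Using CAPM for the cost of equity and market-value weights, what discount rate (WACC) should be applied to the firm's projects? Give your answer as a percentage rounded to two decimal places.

8.90%

Cost of equity via CAPM: Re = 4.09% + 1.16 × 6.64% = 11.7924%.
Cost of preferred: Rp = 4.1 / 43.93 = 9.3330%.
Market value of equity E = 47.55 × 8.31m = 395.1405m.
Total capital V = 395.1405 + 93.9 + 155 + 259 = 903.0405.
Equity: weight = 395.1405/903.0405 = 0.4376; cost = 11.7924%.
Preferred: weight = 93.9/903.0405 = 0.1040; cost = 9.333%.
Revolver drawn: weight = 155/903.0405 = 0.1716; after-tax cost = 9.2% × (1 − 33%) = 6.1640%.
Debentures: weight = 259/903.0405 = 0.2868; after-tax cost = 8.9% × (1 − 33%) = 5.9630%.
WACC = 0.4376 × 11.7924% + 0.1040 × 9.3330% + 0.1716 × 6.1640% + 0.2868 × 5.9630% = 8.8987%.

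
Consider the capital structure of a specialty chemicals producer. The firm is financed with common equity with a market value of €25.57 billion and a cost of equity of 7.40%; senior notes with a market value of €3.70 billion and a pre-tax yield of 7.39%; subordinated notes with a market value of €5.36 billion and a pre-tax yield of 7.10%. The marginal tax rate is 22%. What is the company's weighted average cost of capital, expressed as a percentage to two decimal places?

6.94%

Total capital V = 25.57 + 3.7 + 5.36 = 34.63.
Equity: weight = 25.57/34.63 = 0.7384; cost = 7.4%.
Senior notes: weight = 3.7/34.63 = 0.1068; after-tax cost = 7.39% × (1 − 22%) = 5.7642%.
Subordinated notes: weight = 5.36/34.63 = 0.1548; after-tax cost = 7.1% × (1 − 22%) = 5.5380%.
WACC = 0.7384 × 7.4000% + 0.1068 × 5.7642% + 0.1548 × 5.5380% = 6.9370%.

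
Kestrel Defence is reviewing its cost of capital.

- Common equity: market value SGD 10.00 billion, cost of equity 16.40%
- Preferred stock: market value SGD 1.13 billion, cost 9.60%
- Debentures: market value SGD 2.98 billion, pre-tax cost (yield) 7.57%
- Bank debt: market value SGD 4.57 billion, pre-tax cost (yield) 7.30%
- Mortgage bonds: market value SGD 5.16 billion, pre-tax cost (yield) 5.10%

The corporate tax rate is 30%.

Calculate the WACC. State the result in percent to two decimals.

9.75%

Total capital V = 10 + 1.13 + 2.98 + 4.57 + 5.16 = 23.84.
Equity: weight = 10/23.84 = 0.4195; cost = 16.4%.
Preferred: weight = 1.13/23.84 = 0.0474; cost = 9.6%.
Debentures: weight = 2.98/23.84 = 0.1250; after-tax cost = 7.57% × (1 − 30%) = 5.2990%.
Bank debt: weight = 4.57/23.84 = 0.1917; after-tax cost = 7.3% × (1 − 30%) = 5.1100%.
Mortgage bonds: weight = 5.16/23.84 = 0.2164; after-tax cost = 5.1% × (1 − 30%) = 3.5700%.
WACC = 0.4195 × 16.4000% + 0.0474 × 9.6000% + 0.1250 × 5.2990% + 0.1917 × 5.1100% + 0.2164 × 3.5700% = 9.7489%.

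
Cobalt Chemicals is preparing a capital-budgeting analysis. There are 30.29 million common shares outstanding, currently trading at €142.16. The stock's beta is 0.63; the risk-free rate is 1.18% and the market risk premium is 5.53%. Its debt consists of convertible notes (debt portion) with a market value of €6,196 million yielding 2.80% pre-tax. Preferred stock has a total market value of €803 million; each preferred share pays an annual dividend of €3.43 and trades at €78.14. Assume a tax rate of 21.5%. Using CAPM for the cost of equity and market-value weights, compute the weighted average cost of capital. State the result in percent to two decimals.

Cost of equity via CAPM: Re = 1.18% + 0.63 × 5.53% = 4.6639%.
Cost of preferred: Rp = 3.43 / 78.14 = 4.3896%.
Market value of equity E = 142.16 × 30.29m = 4306.0264m.
Total capital V = 4306.0264 + 803 + 6196 = 11305.0264.
Equity: weight = 4306.0264/11305.0264 = 0.3809; cost = 4.6639%.
Preferred: weight = 803/11305.0264 = 0.0710; cost = 4.3896%.
Convertible notes (debt portion): weight = 6196/11305.0264 = 0.5481; after-tax cost = 2.8% × (1 − 21.5%) = 2.1980%.
WACC = 0.3809 × 4.6639% + 0.0710 × 4.3896% + 0.5481 × 2.1980% = 3.2929%.

3.29%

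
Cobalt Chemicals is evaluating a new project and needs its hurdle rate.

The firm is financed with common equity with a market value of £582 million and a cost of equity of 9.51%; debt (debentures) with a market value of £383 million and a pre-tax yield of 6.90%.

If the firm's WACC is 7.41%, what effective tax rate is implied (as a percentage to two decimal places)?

38.86%

Total capital V = 582 + 383 = 965.
Equity weight = 582/965 = 0.6031.
Debentures weight = 383/965 = 0.3969.
Equity contribution = 0.6031 × 9.51% = 5.7356%.
Debt contribution must be 7.41% − 5.7356% = 1.6744%.
0.3969 × 6.9% × (1 − T) = 1.6744%  ⇒  (1 − T) = 0.6114.
T = 38.8569%.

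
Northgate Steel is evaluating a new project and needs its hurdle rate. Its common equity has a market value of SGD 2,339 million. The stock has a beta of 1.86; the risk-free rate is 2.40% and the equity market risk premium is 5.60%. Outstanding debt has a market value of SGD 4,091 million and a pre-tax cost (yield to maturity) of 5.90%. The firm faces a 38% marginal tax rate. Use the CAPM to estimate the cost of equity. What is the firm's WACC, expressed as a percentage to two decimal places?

6.99%

Cost of equity via CAPM: Re = 2.4% + 1.86 × 5.6% = 12.8160%.
Total capital V = 2339 + 4091 = 6430.
Equity: weight = 2339/6430 = 0.3638; cost = 12.816%.
Debt: weight = 4091/6430 = 0.6362; after-tax cost = 5.9% × (1 − 38%) = 3.6580%.
WACC = 0.3638 × 12.8160% + 0.6362 × 3.6580% = 6.9893%.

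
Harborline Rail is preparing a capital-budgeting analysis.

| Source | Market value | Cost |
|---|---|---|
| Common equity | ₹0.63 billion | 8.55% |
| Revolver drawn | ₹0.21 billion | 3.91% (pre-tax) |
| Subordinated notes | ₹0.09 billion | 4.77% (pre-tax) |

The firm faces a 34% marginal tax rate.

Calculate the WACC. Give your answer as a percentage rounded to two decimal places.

Total capital V = 0.63 + 0.21 + 0.09 = 0.93.
Equity: weight = 0.63/0.93 = 0.6774; cost = 8.55%.
Revolver drawn: weight = 0.21/0.93 = 0.2258; after-tax cost = 3.91% × (1 − 34%) = 2.5806%.
Subordinated notes: weight = 0.09/0.93 = 0.0968; after-tax cost = 4.77% × (1 − 34%) = 3.1482%.
WACC = 0.6774 × 8.5500% + 0.2258 × 2.5806% + 0.0968 × 3.1482% = 6.6793%.

6.68%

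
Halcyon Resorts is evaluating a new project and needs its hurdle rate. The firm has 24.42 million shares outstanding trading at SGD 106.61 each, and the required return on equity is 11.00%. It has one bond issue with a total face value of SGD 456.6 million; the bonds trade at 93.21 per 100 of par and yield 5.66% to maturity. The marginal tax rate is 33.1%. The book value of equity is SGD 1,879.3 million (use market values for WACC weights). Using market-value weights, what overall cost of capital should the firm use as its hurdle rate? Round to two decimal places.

Market value of equity E = 106.61 × 24.42m = 2603.4162m. Market value of debt D = 456.6m × 93.21/100 = 425.59686m.
Total capital V = 2603.4162 + 425.59686 = 3029.01306.
Equity: weight = 2603.4162/3029.01306 = 0.8595; cost = 11%.
Bonds outstanding: weight = 425.59686/3029.01306 = 0.1405; after-tax cost = 5.66% × (1 − 33.1%) = 3.7865%.
WACC = 0.8595 × 11.0000% + 0.1405 × 3.7865% = 9.9865%.

9.99%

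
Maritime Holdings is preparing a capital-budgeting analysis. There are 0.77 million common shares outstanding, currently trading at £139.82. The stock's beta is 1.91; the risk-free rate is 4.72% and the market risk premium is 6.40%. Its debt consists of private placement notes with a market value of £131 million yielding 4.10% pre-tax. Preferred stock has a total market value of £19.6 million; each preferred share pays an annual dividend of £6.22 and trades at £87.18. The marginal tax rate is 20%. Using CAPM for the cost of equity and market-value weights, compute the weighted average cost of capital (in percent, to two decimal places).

9.27%

Cost of equity via CAPM: Re = 4.72% + 1.91 × 6.4% = 16.9440%.
Cost of preferred: Rp = 6.22 / 87.18 = 7.1347%.
Market value of equity E = 139.82 × 0.77m = 107.6614m.
Total capital V = 107.6614 + 19.6 + 131 = 258.2614.
Equity: weight = 107.6614/258.2614 = 0.4169; cost = 16.944%.
Preferred: weight = 19.6/258.2614 = 0.0759; cost = 7.1347%.
Private placement notes: weight = 131/258.2614 = 0.5072; after-tax cost = 4.1% × (1 − 20%) = 3.2800%.
WACC = 0.4169 × 16.9440% + 0.0759 × 7.1347% + 0.5072 × 3.2800% = 9.2687%.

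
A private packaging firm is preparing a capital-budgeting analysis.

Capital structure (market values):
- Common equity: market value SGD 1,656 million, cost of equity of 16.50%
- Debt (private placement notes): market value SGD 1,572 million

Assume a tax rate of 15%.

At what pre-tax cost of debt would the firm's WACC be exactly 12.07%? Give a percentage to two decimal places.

8.71%

Total capital V = 1656 + 1572 = 3228.
Equity weight = 1656/3228 = 0.5130.
Private placement notes weight = 1572/3228 = 0.4870.
Equity contribution = 0.5130 × 16.5% = 8.4647%.
Remaining for debt = 12.07% − 8.4647% = 3.6053%.
Rd × (1 − 15%) × 0.4870 = 3.6053%  ⇒  Rd = 8.7097%.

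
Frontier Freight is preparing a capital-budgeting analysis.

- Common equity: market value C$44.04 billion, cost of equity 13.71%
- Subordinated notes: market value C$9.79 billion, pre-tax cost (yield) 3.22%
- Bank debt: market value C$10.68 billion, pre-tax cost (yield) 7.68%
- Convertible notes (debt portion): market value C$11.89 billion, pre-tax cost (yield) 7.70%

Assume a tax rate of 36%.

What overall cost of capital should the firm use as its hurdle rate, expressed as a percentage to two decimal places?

9.62%

Total capital V = 44.04 + 9.79 + 10.68 + 11.89 = 76.4.
Equity: weight = 44.04/76.4 = 0.5764; cost = 13.71%.
Subordinated notes: weight = 9.79/76.4 = 0.1281; after-tax cost = 3.22% × (1 − 36%) = 2.0608%.
Bank debt: weight = 10.68/76.4 = 0.1398; after-tax cost = 7.68% × (1 − 36%) = 4.9152%.
Convertible notes (debt portion): weight = 11.89/76.4 = 0.1556; after-tax cost = 7.7% × (1 − 36%) = 4.9280%.
WACC = 0.5764 × 13.7100% + 0.1281 × 2.0608% + 0.1398 × 4.9152% + 0.1556 × 4.9280% = 9.6211%.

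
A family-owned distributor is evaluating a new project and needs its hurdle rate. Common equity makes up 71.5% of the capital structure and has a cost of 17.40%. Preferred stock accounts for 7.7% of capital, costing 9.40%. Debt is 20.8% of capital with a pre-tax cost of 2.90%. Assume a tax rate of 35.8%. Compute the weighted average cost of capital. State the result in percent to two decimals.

13.55%

After-tax cost of debt = 2.9% × (1 − 35.8%) = 1.8618%.
WACC = 0.715 × 17.4000% + 0.077 × 9.4000% + 0.208 × 1.8618% = 13.5521%.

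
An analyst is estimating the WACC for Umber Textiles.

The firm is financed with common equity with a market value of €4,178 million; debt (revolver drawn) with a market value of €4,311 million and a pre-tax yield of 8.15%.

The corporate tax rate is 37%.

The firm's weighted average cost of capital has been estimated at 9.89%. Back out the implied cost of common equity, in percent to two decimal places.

Total capital V = 4178 + 4311 = 8489.
Equity weight = 4178/8489 = 0.4922.
Revolver drawn weight = 4311/8489 = 0.5078.
Debt contribution = 0.5078 × 8.15% × (1 − 37%) = 2.6075%.
Required equity contribution = 9.89% − 2.6075% = 7.2825%.
Re = 7.2825% / 0.4922 = 14.7969%.

14.80%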